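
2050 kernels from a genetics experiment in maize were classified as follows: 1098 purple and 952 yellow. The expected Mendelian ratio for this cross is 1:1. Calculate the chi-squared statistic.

The 1:1 ratio has 2 parts, so with N = 2050 the expected counts are:
  purple: 2050 × 1/2 = 1025
  yellow: 2050 × 1/2 = 1025
χ² = Σ (O − E)² / E
  purple: (1098 − 1025)² / 1025 = 5.1990
  yellow: (952 − 1025)² / 1025 = 5.1990
χ² = 5.1990 + 5.1990 = 10.398

10.398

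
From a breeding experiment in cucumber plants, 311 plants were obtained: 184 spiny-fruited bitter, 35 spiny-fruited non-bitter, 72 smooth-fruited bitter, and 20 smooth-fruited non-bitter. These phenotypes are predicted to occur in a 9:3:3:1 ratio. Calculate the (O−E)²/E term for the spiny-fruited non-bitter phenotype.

9.320

The 9:3:3:1 ratio has 16 parts, so with N = 311 the expected counts are:
  spiny-fruited bitter: 311 × 9/16 = 174.9375
  spiny-fruited non-bitter: 311 × 3/16 = 58.3125
  smooth-fruited bitter: 311 × 3/16 = 58.3125
  smooth-fruited non-bitter: 311 × 1/16 = 19.4375
Contribution of spiny-fruited non-bitter: (35 − 58.3125)² / 58.3125 = 9.3200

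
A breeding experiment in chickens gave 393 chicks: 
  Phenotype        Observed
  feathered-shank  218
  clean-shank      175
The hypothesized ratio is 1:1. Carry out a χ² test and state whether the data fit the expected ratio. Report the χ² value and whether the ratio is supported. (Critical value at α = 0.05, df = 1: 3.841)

Expected counts for N = 393 under a 1:1 ratio (total parts = 2):
  feathered-shank: 393 × 1/2 = 196.5
  clean-shank: 393 × 1/2 = 196.5
χ² = Σ (O − E)² / E
  feathered-shank: (218 − 196.5)² / 196.5 = 2.3524
  clean-shank: (175 − 196.5)² / 196.5 = 2.3524
χ² = 2.3524 + 2.3524 = 4.7048 ≈ 4.705
Degrees of freedom = 2 − 1 = 1; critical value at α = 0.05 is 3.841.
Since 4.705 > 3.841, we reject the null hypothesis — the data do not fit the 1:1 ratio.

4.705; not consistent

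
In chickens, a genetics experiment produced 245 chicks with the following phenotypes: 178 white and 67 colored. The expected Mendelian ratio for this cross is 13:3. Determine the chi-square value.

Expected counts for N = 245 under a 13:3 ratio (total parts = 16):
  white: 245 × 13/16 = 199.0625
  colored: 245 × 3/16 = 45.9375
χ² = Σ (O − E)² / E
  white: (178 − 199.0625)² / 199.0625 = 2.2286
  colored: (67 − 45.9375)² / 45.9375 = 9.6572
χ² = 2.2286 + 9.6572 = 11.8858 ≈ 11.886

11.886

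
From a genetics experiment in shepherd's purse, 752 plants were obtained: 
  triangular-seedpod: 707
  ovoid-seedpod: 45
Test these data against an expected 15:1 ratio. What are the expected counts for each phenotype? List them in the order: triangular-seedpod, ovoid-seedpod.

705, 47

The 15:1 ratio has 16 parts, so with N = 752 the expected counts are:
  triangular-seedpod: 752 × 15/16 = 705
  ovoid-seedpod: 752 × 1/16 = 47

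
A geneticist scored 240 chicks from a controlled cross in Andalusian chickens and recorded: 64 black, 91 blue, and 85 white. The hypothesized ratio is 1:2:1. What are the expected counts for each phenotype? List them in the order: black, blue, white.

Under the 1:2:1 hypothesis (Σ ratio = 4, N = 240):
  black: 240 × 1/4 = 60
  blue: 240 × 2/4 = 120
  white: 240 × 1/4 = 60

60, 120, 60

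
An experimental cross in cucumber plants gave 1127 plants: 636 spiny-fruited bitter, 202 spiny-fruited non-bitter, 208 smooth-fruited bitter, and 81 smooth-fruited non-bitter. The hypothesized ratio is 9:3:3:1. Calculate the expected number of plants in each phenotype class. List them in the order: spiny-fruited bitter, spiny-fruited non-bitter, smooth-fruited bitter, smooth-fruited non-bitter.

Under the 9:3:3:1 hypothesis (Σ ratio = 16, N = 1127):
  spiny-fruited bitter: 1127 × 9/16 = 633.9375
  spiny-fruited non-bitter: 1127 × 3/16 = 211.3125
  smooth-fruited bitter: 1127 × 3/16 = 211.3125
  smooth-fruited non-bitter: 1127 × 1/16 = 70.4375

633.9375, 211.3125, 211.3125, 70.4375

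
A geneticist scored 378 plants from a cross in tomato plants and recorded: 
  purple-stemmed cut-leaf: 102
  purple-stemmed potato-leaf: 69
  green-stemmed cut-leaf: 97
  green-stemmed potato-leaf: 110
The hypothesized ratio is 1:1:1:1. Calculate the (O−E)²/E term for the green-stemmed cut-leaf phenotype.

0.066

The 1:1:1:1 ratio has 4 parts, so with N = 378 the expected counts are:
  purple-stemmed cut-leaf: 378 × 1/4 = 94.5
  purple-stemmed potato-leaf: 378 × 1/4 = 94.5
  green-stemmed cut-leaf: 378 × 1/4 = 94.5
  green-stemmed potato-leaf: 378 × 1/4 = 94.5
Contribution of green-stemmed cut-leaf: (97 − 94.5)² / 94.5 = 0.0661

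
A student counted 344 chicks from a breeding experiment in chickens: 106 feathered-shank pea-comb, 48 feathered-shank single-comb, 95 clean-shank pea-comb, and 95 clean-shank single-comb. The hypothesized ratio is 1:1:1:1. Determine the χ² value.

23.326

Under the 1:1:1:1 hypothesis (Σ ratio = 4, N = 344):
  feathered-shank pea-comb: 344 × 1/4 = 86
  feathered-shank single-comb: 344 × 1/4 = 86
  clean-shank pea-comb: 344 × 1/4 = 86
  clean-shank single-comb: 344 × 1/4 = 86
χ² = Σ (O − E)² / E
  feathered-shank pea-comb: (106 − 86)² / 86 = 4.6512
  feathered-shank single-comb: (48 − 86)² / 86 = 16.7907
  clean-shank pea-comb: (95 − 86)² / 86 = 0.9419
  clean-shank single-comb: (95 − 86)² / 86 = 0.9419
χ² = 4.6512 + 16.7907 + 0.9419 + 0.9419 = 23.3257 ≈ 23.326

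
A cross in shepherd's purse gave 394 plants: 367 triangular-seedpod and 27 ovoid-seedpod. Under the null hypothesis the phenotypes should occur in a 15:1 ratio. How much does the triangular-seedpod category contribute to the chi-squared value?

Expected counts for N = 394 under a 15:1 ratio (total parts = 16):
  triangular-seedpod: 394 × 15/16 = 369.375
  ovoid-seedpod: 394 × 1/16 = 24.625
Contribution of triangular-seedpod: (367 − 369.375)² / 369.375 = 0.0153

0.015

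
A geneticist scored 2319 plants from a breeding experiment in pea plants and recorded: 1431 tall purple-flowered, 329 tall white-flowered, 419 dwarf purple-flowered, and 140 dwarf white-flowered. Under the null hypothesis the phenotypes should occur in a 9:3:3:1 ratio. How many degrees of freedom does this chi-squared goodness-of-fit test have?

3

A goodness-of-fit test with 4 phenotype classes has df = 4 − 1 = 3.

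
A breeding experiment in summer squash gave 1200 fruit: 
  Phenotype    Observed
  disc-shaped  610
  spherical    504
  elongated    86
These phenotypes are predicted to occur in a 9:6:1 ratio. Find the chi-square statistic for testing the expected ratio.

14.353

Under the 9:6:1 hypothesis (Σ ratio = 16, N = 1200):
  disc-shaped: 1200 × 9/16 = 675
  spherical: 1200 × 6/16 = 450
  elongated: 1200 × 1/16 = 75
χ² = Σ (O − E)² / E
  disc-shaped: (610 − 675)² / 675 = 6.2593
  spherical: (504 − 450)² / 450 = 6.4800
  elongated: (86 − 75)² / 75 = 1.6133
χ² = 6.2593 + 6.4800 + 1.6133 = 14.3526 ≈ 14.353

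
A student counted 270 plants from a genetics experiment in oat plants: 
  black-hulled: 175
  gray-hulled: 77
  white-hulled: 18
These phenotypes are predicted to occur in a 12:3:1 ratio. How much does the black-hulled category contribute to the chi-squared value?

Under the 12:3:1 hypothesis (Σ ratio = 16, N = 270):
  black-hulled: 270 × 12/16 = 202.5
  gray-hulled: 270 × 3/16 = 50.625
  white-hulled: 270 × 1/16 = 16.875
Contribution of black-hulled: (175 − 202.5)² / 202.5 = 3.7346

3.735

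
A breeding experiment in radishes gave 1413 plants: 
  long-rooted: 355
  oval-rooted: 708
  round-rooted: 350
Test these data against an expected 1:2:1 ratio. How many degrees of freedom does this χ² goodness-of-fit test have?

2

A goodness-of-fit test with 3 phenotype classes has df = 3 − 1 = 2.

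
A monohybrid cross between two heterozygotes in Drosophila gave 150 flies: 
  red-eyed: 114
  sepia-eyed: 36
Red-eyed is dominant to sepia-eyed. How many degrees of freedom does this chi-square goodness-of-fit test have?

For a monohybrid cross between heterozygotes with complete dominance, the expected phenotypic ratio is 3:1.
A goodness-of-fit test with 2 phenotype classes has df = 2 − 1 = 1.

1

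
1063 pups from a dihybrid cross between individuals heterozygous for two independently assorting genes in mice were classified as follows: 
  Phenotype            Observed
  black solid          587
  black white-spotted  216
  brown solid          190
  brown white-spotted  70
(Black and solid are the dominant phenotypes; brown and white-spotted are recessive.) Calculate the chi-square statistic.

2.223

A dihybrid F₂ with independent assortment and complete dominance at both loci gives a 9:3:3:1 phenotypic ratio.
Under the 9:3:3:1 hypothesis (Σ ratio = 16, N = 1063):
  black solid: 1063 × 9/16 = 597.9375
  black white-spotted: 1063 × 3/16 = 199.3125
  brown solid: 1063 × 3/16 = 199.3125
  brown white-spotted: 1063 × 1/16 = 66.4375
χ² = Σ (O − E)² / E
  black solid: (587 − 597.9375)² / 597.9375 = 0.2001
  black white-spotted: (216 − 199.3125)² / 199.3125 = 1.3972
  brown solid: (190 − 199.3125)² / 199.3125 = 0.4351
  brown white-spotted: (70 − 66.4375)² / 66.4375 = 0.1910
χ² = 0.2001 + 1.3972 + 0.4351 + 0.1910 = 2.2234 ≈ 2.223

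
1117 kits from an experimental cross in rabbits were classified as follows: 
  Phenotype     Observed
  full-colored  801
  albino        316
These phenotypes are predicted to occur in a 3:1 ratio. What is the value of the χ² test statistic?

6.449

Expected counts for N = 1117 under a 3:1 ratio (total parts = 4):
  full-colored: 1117 × 3/4 = 837.75
  albino: 1117 × 1/4 = 279.25
χ² = Σ (O − E)² / E
  full-colored: (801 − 837.75)² / 837.75 = 1.6121
  albino: (316 − 279.25)² / 279.25 = 4.8364
χ² = 1.6121 + 4.8364 = 6.4485 ≈ 6.449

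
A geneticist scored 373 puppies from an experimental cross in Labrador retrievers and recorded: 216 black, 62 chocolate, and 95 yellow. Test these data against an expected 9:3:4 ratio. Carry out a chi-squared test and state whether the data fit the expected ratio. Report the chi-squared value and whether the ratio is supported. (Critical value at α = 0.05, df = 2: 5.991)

1.116; consistent

Under the 9:3:4 hypothesis (Σ ratio = 16, N = 373):
  black: 373 × 9/16 = 209.8125
  chocolate: 373 × 3/16 = 69.9375
  yellow: 373 × 4/16 = 93.25
χ² = Σ (O − E)² / E
  black: (216 − 209.8125)² / 209.8125 = 0.1825
  chocolate: (62 − 69.9375)² / 69.9375 = 0.9009
  yellow: (95 − 93.25)² / 93.25 = 0.0328
χ² = 0.1825 + 0.9009 + 0.0328 = 1.1162 ≈ 1.116
Degrees of freedom = 3 − 1 = 2; critical value at α = 0.05 is 5.991.
Since 1.116 < 5.991, we fail to reject the null hypothesis — the data are consistent with the 9:3:4 ratio.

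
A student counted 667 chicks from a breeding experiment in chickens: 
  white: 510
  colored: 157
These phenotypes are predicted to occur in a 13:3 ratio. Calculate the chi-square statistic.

Under the 13:3 hypothesis (Σ ratio = 16, N = 667):
  white: 667 × 13/16 = 541.9375
  colored: 667 × 3/16 = 125.0625
χ² = Σ (O − E)² / E
  white: (510 − 541.9375)² / 541.9375 = 1.8821
  colored: (157 − 125.0625)² / 125.0625 = 8.1560
χ² = 1.8821 + 8.1560 = 10.0381 ≈ 10.038

10.038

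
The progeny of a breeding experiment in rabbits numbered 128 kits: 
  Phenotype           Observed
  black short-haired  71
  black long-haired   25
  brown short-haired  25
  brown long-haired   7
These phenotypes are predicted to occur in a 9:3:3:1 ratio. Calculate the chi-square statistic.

0.222

Under the 9:3:3:1 hypothesis (Σ ratio = 16, N = 128):
  black short-haired: 128 × 9/16 = 72
  black long-haired: 128 × 3/16 = 24
  brown short-haired: 128 × 3/16 = 24
  brown long-haired: 128 × 1/16 = 8
χ² = Σ (O − E)² / E
  black short-haired: (71 − 72)² / 72 = 0.0139
  black long-haired: (25 − 24)² / 24 = 0.0417
  brown short-haired: (25 − 24)² / 24 = 0.0417
  brown long-haired: (7 − 8)² / 8 = 0.1250
χ² = 0.0139 + 0.0417 + 0.0417 + 0.1250 = 0.2223 ≈ 0.222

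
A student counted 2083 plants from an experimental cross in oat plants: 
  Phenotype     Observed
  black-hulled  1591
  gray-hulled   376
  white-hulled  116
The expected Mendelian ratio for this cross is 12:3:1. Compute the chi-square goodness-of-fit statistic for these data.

2.618

Under the 12:3:1 hypothesis (Σ ratio = 16, N = 2083):
  black-hulled: 2083 × 12/16 = 1562.25
  gray-hulled: 2083 × 3/16 = 390.5625
  white-hulled: 2083 × 1/16 = 130.1875
χ² = Σ (O − E)² / E
  black-hulled: (1591 − 1562.25)² / 1562.25 = 0.5291
  gray-hulled: (376 − 390.5625)² / 390.5625 = 0.5430
  white-hulled: (116 − 130.1875)² / 130.1875 = 1.5461
χ² = 0.5291 + 0.5430 + 1.5461 = 2.6182 ≈ 2.618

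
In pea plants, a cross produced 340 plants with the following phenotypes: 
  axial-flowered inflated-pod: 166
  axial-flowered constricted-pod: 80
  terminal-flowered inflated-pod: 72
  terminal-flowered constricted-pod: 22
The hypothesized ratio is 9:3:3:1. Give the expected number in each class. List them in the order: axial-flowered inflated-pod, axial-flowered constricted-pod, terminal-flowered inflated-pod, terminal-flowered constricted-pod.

Under the 9:3:3:1 hypothesis (Σ ratio = 16, N = 340):
  axial-flowered inflated-pod: 340 × 9/16 = 191.25
  axial-flowered constricted-pod: 340 × 3/16 = 63.75
  terminal-flowered inflated-pod: 340 × 3/16 = 63.75
  terminal-flowered constricted-pod: 340 × 1/16 = 21.25

191.25, 63.75, 63.75, 21.25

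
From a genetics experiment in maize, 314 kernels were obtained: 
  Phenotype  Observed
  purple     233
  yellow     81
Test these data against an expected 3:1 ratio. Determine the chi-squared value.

Total ratio parts = 4. Expected numbers out of 314:
  purple: 314 × 3/4 = 235.5
  yellow: 314 × 1/4 = 78.5
χ² = Σ (O − E)² / E
  purple: (233 − 235.5)² / 235.5 = 0.0265
  yellow: (81 − 78.5)² / 78.5 = 0.0796
χ² = 0.0265 + 0.0796 = 0.1061 ≈ 0.106

0.106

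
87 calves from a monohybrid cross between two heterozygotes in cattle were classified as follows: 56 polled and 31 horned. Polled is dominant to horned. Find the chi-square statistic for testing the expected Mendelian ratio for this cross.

For a monohybrid cross between heterozygotes with complete dominance, the expected phenotypic ratio is 3:1.
The 3:1 ratio has 4 parts, so with N = 87 the expected counts are:
  polled: 87 × 3/4 = 65.25
  horned: 87 × 1/4 = 21.75
χ² = Σ (O − E)² / E
  polled: (56 − 65.25)² / 65.25 = 1.3113
  horned: (31 − 21.75)² / 21.75 = 3.9339
χ² = 1.3113 + 3.9339 = 5.2452 ≈ 5.245

5.245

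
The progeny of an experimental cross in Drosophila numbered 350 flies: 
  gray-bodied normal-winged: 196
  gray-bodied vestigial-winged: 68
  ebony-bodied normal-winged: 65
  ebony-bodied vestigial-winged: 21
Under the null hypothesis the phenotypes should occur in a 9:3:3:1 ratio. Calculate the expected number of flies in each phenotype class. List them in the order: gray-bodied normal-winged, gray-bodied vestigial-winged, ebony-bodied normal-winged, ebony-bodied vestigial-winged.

196.875, 65.625, 65.625, 21.875

Expected counts for N = 350 under a 9:3:3:1 ratio (total parts = 16):
  gray-bodied normal-winged: 350 × 9/16 = 196.875
  gray-bodied vestigial-winged: 350 × 3/16 = 65.625
  ebony-bodied normal-winged: 350 × 3/16 = 65.625
  ebony-bodied vestigial-winged: 350 × 1/16 = 21.875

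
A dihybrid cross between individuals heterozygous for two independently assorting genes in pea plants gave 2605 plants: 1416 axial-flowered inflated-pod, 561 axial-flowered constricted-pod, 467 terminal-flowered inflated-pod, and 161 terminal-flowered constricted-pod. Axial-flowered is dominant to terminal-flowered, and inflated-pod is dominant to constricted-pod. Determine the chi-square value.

13.401

A dihybrid F₂ with independent assortment and complete dominance at both loci gives a 9:3:3:1 phenotypic ratio.
Expected counts for N = 2605 under a 9:3:3:1 ratio (total parts = 16):
  axial-flowered inflated-pod: 2605 × 9/16 = 1465.3125
  axial-flowered constricted-pod: 2605 × 3/16 = 488.4375
  terminal-flowered inflated-pod: 2605 × 3/16 = 488.4375
  terminal-flowered constricted-pod: 2605 × 1/16 = 162.8125
χ² = Σ (O − E)² / E
  axial-flowered inflated-pod: (1416 − 1465.3125)² / 1465.3125 = 1.6595
  axial-flowered constricted-pod: (561 − 488.4375)² / 488.4375 = 10.7799
  terminal-flowered inflated-pod: (467 − 488.4375)² / 488.4375 = 0.9409
  terminal-flowered constricted-pod: (161 − 162.8125)² / 162.8125 = 0.0202
χ² = 1.6595 + 10.7799 + 0.9409 + 0.0202 = 13.4005 ≈ 13.401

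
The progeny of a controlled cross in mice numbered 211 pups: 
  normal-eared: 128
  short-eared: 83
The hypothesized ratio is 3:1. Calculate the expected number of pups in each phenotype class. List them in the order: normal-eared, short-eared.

Expected counts for N = 211 under a 3:1 ratio (total parts = 4):
  normal-eared: 211 × 3/4 = 158.25
  short-eared: 211 × 1/4 = 52.75

158.25, 52.75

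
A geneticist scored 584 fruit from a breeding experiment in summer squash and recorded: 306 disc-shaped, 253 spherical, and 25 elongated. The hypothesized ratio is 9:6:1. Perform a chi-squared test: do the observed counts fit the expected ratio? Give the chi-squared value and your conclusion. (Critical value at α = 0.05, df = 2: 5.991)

Under the 9:6:1 hypothesis (Σ ratio = 16, N = 584):
  disc-shaped: 584 × 9/16 = 328.5
  spherical: 584 × 6/16 = 219
  elongated: 584 × 1/16 = 36.5
χ² = Σ (O − E)² / E
  disc-shaped: (306 − 328.5)² / 328.5 = 1.5411
  spherical: (253 − 219)² / 219 = 5.2785
  elongated: (25 − 36.5)² / 36.5 = 3.6233
χ² = 1.5411 + 5.2785 + 3.6233 = 10.4429 ≈ 10.443
Degrees of freedom = 3 − 1 = 2; critical value at α = 0.05 is 5.991.
Since 10.443 > 5.991, we reject the null hypothesis — the data do not fit the 9:6:1 ratio.

10.443; not consistent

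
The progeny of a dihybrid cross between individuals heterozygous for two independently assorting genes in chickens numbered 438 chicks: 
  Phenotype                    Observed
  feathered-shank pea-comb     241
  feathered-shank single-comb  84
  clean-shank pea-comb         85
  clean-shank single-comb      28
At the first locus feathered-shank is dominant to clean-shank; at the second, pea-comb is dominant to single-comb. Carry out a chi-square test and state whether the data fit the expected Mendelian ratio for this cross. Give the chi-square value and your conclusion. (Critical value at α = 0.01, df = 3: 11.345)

0.275; consistent

A dihybrid F₂ with independent assortment and complete dominance at both loci gives a 9:3:3:1 phenotypic ratio.
Total ratio parts = 16. Expected numbers out of 438:
  feathered-shank pea-comb: 438 × 9/16 = 246.375
  feathered-shank single-comb: 438 × 3/16 = 82.125
  clean-shank pea-comb: 438 × 3/16 = 82.125
  clean-shank single-comb: 438 × 1/16 = 27.375
χ² = Σ (O − E)² / E
  feathered-shank pea-comb: (241 − 246.375)² / 246.375 = 0.1173
  feathered-shank single-comb: (84 − 82.125)² / 82.125 = 0.0428
  clean-shank pea-comb: (85 − 82.125)² / 82.125 = 0.1006
  clean-shank single-comb: (28 − 27.375)² / 27.375 = 0.0143
χ² = 0.1173 + 0.0428 + 0.1006 + 0.0143 = 0.275
Degrees of freedom = 4 − 1 = 3; critical value at α = 0.01 is 11.345.
Since 0.275 < 11.345, we fail to reject the null hypothesis — the data are consistent with the 9:3:3:1 ratio.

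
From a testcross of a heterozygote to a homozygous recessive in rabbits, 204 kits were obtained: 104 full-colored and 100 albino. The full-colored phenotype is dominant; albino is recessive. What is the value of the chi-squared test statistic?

0.078

A testcross of a heterozygote (Aa × aa) gives a 1:1 phenotypic ratio.
Total ratio parts = 2. Expected numbers out of 204:
  full-colored: 204 × 1/2 = 102
  albino: 204 × 1/2 = 102
χ² = Σ (O − E)² / E
  full-colored: (104 − 102)² / 102 = 0.0392
  albino: (100 − 102)² / 102 = 0.0392
χ² = 0.0392 + 0.0392 = 0.0784 ≈ 0.078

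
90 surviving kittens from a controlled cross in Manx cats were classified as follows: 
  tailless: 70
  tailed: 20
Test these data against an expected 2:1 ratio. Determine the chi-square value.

Expected counts for N = 90 under a 2:1 ratio (total parts = 3):
  tailless: 90 × 2/3 = 60
  tailed: 90 × 1/3 = 30
χ² = Σ (O − E)² / E
  tailless: (70 − 60)² / 60 = 1.6667
  tailed: (20 − 30)² / 30 = 3.3333
χ² = 1.6667 + 3.3333 = 5.000

5.000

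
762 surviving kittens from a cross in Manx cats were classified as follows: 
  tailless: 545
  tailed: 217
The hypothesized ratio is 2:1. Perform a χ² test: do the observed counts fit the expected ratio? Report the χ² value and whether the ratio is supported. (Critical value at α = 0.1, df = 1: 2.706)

Expected counts for N = 762 under a 2:1 ratio (total parts = 3):
  tailless: 762 × 2/3 = 508
  tailed: 762 × 1/3 = 254
χ² = Σ (O − E)² / E
  tailless: (545 − 508)² / 508 = 2.6949
  tailed: (217 − 254)² / 254 = 5.3898
χ² = 2.6949 + 5.3898 = 8.0847 ≈ 8.085
Degrees of freedom = 2 − 1 = 1; critical value at α = 0.1 is 2.706.
Since 8.085 > 2.706, we reject the null hypothesis — the data do not fit the 2:1 ratio.

8.085; not consistent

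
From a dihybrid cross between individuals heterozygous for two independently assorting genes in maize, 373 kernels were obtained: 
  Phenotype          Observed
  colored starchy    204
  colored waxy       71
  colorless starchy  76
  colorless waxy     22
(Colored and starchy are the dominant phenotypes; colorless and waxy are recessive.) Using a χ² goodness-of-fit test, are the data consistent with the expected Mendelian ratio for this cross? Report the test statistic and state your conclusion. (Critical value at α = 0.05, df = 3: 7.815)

A dihybrid F₂ with independent assortment and complete dominance at both loci gives a 9:3:3:1 phenotypic ratio.
Under the 9:3:3:1 hypothesis (Σ ratio = 16, N = 373):
  colored starchy: 373 × 9/16 = 209.8125
  colored waxy: 373 × 3/16 = 69.9375
  colorless starchy: 373 × 3/16 = 69.9375
  colorless waxy: 373 × 1/16 = 23.3125
χ² = Σ (O − E)² / E
  colored starchy: (204 − 209.8125)² / 209.8125 = 0.1610
  colored waxy: (71 − 69.9375)² / 69.9375 = 0.0161
  colorless starchy: (76 − 69.9375)² / 69.9375 = 0.5255
  colorless waxy: (22 − 23.3125)² / 23.3125 = 0.0739
χ² = 0.1610 + 0.0161 + 0.5255 + 0.0739 = 0.7765 ≈ 0.777
Degrees of freedom = 4 − 1 = 3; critical value at α = 0.05 is 7.815.
Since 0.777 < 7.815, we fail to reject the null hypothesis — the data are consistent with the 9:3:3:1 ratio.

0.777; consistent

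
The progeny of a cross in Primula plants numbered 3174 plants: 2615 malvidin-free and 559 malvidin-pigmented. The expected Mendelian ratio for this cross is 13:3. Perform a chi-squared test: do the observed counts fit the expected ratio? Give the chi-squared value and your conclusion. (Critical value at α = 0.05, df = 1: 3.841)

2.699; consistent

Expected counts for N = 3174 under a 13:3 ratio (total parts = 16):
  malvidin-free: 3174 × 13/16 = 2578.875
  malvidin-pigmented: 3174 × 3/16 = 595.125
χ² = Σ (O − E)² / E
  malvidin-free: (2615 − 2578.875)² / 2578.875 = 0.5060
  malvidin-pigmented: (559 − 595.125)² / 595.125 = 2.1928
χ² = 0.5060 + 2.1928 = 2.6988 ≈ 2.699
Degrees of freedom = 2 − 1 = 1; critical value at α = 0.05 is 3.841.
Since 2.699 < 3.841, we fail to reject the null hypothesis — the data are consistent with the 13:3 ratio.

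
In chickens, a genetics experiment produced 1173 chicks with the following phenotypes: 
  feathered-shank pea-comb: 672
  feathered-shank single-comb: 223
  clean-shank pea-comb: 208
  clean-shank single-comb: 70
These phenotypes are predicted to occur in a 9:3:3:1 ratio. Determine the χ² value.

Total ratio parts = 16. Expected numbers out of 1173:
  feathered-shank pea-comb: 1173 × 9/16 = 659.8125
  feathered-shank single-comb: 1173 × 3/16 = 219.9375
  clean-shank pea-comb: 1173 × 3/16 = 219.9375
  clean-shank single-comb: 1173 × 1/16 = 73.3125
χ² = Σ (O − E)² / E
  feathered-shank pea-comb: (672 − 659.8125)² / 659.8125 = 0.2251
  feathered-shank single-comb: (223 − 219.9375)² / 219.9375 = 0.0426
  clean-shank pea-comb: (208 − 219.9375)² / 219.9375 = 0.6479
  clean-shank single-comb: (70 − 73.3125)² / 73.3125 = 0.1497
χ² = 0.2251 + 0.0426 + 0.6479 + 0.1497 = 1.0653 ≈ 1.065

1.065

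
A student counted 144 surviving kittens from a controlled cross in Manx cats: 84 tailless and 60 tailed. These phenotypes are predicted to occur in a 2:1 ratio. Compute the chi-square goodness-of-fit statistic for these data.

Total ratio parts = 3. Expected numbers out of 144:
  tailless: 144 × 2/3 = 96
  tailed: 144 × 1/3 = 48
χ² = Σ (O − E)² / E
  tailless: (84 − 96)² / 96 = 1.5000
  tailed: (60 − 48)² / 48 = 3.0000
χ² = 1.5000 + 3.0000 = 4.500

4.500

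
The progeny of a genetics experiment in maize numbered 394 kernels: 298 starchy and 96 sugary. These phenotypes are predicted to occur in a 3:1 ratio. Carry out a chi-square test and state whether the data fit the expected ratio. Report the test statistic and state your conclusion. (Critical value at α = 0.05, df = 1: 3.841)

Under the 3:1 hypothesis (Σ ratio = 4, N = 394):
  starchy: 394 × 3/4 = 295.5
  sugary: 394 × 1/4 = 98.5
χ² = Σ (O − E)² / E
  starchy: (298 − 295.5)² / 295.5 = 0.0212
  sugary: (96 − 98.5)² / 98.5 = 0.0635
χ² = 0.0212 + 0.0635 = 0.0847 ≈ 0.085
Degrees of freedom = 2 − 1 = 1; critical value at α = 0.05 is 3.841.
Since 0.085 < 3.841, we fail to reject the null hypothesis — the data are consistent with the 3:1 ratio.

0.085; consistent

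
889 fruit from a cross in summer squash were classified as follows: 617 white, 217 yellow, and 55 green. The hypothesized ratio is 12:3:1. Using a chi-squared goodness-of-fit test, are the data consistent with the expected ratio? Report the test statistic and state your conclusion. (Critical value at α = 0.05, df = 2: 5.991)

18.904; not consistent

Under the 12:3:1 hypothesis (Σ ratio = 16, N = 889):
  white: 889 × 12/16 = 666.75
  yellow: 889 × 3/16 = 166.6875
  green: 889 × 1/16 = 55.5625
χ² = Σ (O − E)² / E
  white: (617 − 666.75)² / 666.75 = 3.7121
  yellow: (217 − 166.6875)² / 166.6875 = 15.1862
  green: (55 − 55.5625)² / 55.5625 = 0.0057
χ² = 3.7121 + 15.1862 + 0.0057 = 18.904
Degrees of freedom = 3 − 1 = 2; critical value at α = 0.05 is 5.991.
Since 18.904 > 5.991, we reject the null hypothesis — the data do not fit the 12:3:1 ratio.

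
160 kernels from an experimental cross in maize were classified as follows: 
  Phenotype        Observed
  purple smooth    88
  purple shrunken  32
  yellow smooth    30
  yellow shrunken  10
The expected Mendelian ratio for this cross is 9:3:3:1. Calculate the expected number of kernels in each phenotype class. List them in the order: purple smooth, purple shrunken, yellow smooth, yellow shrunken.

90, 30, 30, 10

Expected counts for N = 160 under a 9:3:3:1 ratio (total parts = 16):
  purple smooth: 160 × 9/16 = 90
  purple shrunken: 160 × 3/16 = 30
  yellow smooth: 160 × 3/16 = 30
  yellow shrunken: 160 × 1/16 = 10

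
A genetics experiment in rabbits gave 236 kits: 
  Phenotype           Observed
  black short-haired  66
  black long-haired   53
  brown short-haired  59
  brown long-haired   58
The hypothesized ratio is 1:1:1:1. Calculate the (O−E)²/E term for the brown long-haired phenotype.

Total ratio parts = 4. Expected numbers out of 236:
  black short-haired: 236 × 1/4 = 59
  black long-haired: 236 × 1/4 = 59
  brown short-haired: 236 × 1/4 = 59
  brown long-haired: 236 × 1/4 = 59
Contribution of brown long-haired: (58 − 59)² / 59 = 0.0169

0.017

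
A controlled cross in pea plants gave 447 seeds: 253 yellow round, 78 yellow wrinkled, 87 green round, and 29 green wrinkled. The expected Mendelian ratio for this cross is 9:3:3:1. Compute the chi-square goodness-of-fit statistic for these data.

0.574

The 9:3:3:1 ratio has 16 parts, so with N = 447 the expected counts are:
  yellow round: 447 × 9/16 = 251.4375
  yellow wrinkled: 447 × 3/16 = 83.8125
  green round: 447 × 3/16 = 83.8125
  green wrinkled: 447 × 1/16 = 27.9375
χ² = Σ (O − E)² / E
  yellow round: (253 − 251.4375)² / 251.4375 = 0.0097
  yellow wrinkled: (78 − 83.8125)² / 83.8125 = 0.4031
  green round: (87 − 83.8125)² / 83.8125 = 0.1212
  green wrinkled: (29 − 27.9375)² / 27.9375 = 0.0404
χ² = 0.0097 + 0.4031 + 0.1212 + 0.0404 = 0.5744 ≈ 0.574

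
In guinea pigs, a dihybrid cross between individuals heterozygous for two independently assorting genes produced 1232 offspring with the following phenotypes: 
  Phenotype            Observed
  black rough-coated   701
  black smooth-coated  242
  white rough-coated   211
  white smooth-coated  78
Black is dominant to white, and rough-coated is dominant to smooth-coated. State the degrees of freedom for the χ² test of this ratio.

3

A dihybrid F₂ with independent assortment and complete dominance at both loci gives a 9:3:3:1 phenotypic ratio.
A goodness-of-fit test with 4 phenotype classes has df = 4 − 1 = 3.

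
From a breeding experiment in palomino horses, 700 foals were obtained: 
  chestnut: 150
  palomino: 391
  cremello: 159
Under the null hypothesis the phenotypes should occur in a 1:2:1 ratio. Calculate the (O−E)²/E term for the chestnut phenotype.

Expected counts for N = 700 under a 1:2:1 ratio (total parts = 4):
  chestnut: 700 × 1/4 = 175
  palomino: 700 × 2/4 = 350
  cremello: 700 × 1/4 = 175
Contribution of chestnut: (150 − 175)² / 175 = 3.5714

3.571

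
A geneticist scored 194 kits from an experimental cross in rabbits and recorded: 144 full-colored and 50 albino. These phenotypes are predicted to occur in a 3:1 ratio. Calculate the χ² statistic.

0.062

The 3:1 ratio has 4 parts, so with N = 194 the expected counts are:
  full-colored: 194 × 3/4 = 145.5
  albino: 194 × 1/4 = 48.5
χ² = Σ (O − E)² / E
  full-colored: (144 − 145.5)² / 145.5 = 0.0155
  albino: (50 − 48.5)² / 48.5 = 0.0464
χ² = 0.0155 + 0.0464 = 0.0619 ≈ 0.062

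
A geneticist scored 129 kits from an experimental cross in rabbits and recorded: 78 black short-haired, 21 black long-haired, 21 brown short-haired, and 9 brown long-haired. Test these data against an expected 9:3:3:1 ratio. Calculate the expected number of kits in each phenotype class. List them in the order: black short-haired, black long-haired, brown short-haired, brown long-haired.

The 9:3:3:1 ratio has 16 parts, so with N = 129 the expected counts are:
  black short-haired: 129 × 9/16 = 72.5625
  black long-haired: 129 × 3/16 = 24.1875
  brown short-haired: 129 × 3/16 = 24.1875
  brown long-haired: 129 × 1/16 = 8.0625

72.5625, 24.1875, 24.1875, 8.0625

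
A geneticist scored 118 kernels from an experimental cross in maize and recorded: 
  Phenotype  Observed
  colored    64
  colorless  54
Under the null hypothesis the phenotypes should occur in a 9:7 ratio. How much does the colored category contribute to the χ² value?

0.085

Total ratio parts = 16. Expected numbers out of 118:
  colored: 118 × 9/16 = 66.375
  colorless: 118 × 7/16 = 51.625
Contribution of colored: (64 − 66.375)² / 66.375 = 0.0850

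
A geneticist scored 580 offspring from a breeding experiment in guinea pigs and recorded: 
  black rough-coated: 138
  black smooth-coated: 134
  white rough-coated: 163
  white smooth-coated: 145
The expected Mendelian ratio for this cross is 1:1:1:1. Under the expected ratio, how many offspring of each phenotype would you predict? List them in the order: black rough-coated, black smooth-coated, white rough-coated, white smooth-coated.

Total ratio parts = 4. Expected numbers out of 580:
  black rough-coated: 580 × 1/4 = 145
  black smooth-coated: 580 × 1/4 = 145
  white rough-coated: 580 × 1/4 = 145
  white smooth-coated: 580 × 1/4 = 145

145, 145, 145, 145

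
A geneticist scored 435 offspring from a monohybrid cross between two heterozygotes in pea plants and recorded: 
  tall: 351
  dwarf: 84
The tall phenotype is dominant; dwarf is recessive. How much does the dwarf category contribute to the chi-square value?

For a monohybrid cross between heterozygotes with complete dominance, the expected phenotypic ratio is 3:1.
Under the 3:1 hypothesis (Σ ratio = 4, N = 435):
  tall: 435 × 3/4 = 326.25
  dwarf: 435 × 1/4 = 108.75
Contribution of dwarf: (84 − 108.75)² / 108.75 = 5.6328

5.633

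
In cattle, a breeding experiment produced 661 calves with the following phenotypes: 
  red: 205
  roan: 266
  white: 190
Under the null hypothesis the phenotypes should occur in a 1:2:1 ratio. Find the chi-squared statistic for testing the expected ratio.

The 1:2:1 ratio has 4 parts, so with N = 661 the expected counts are:
  red: 661 × 1/4 = 165.25
  roan: 661 × 2/4 = 330.5
  white: 661 × 1/4 = 165.25
χ² = Σ (O − E)² / E
  red: (205 − 165.25)² / 165.25 = 9.5616
  roan: (266 − 330.5)² / 330.5 = 12.5877
  white: (190 − 165.25)² / 165.25 = 3.7069
χ² = 9.5616 + 12.5877 + 3.7069 = 25.8562 ≈ 25.856

25.856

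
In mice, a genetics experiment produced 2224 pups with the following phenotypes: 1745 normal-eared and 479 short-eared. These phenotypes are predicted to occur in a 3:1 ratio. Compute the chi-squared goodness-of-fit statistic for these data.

Expected counts for N = 2224 under a 3:1 ratio (total parts = 4):
  normal-eared: 2224 × 3/4 = 1668
  short-eared: 2224 × 1/4 = 556
χ² = Σ (O − E)² / E
  normal-eared: (1745 − 1668)² / 1668 = 3.5546
  short-eared: (479 − 556)² / 556 = 10.6637
χ² = 3.5546 + 10.6637 = 14.2183 ≈ 14.218

14.218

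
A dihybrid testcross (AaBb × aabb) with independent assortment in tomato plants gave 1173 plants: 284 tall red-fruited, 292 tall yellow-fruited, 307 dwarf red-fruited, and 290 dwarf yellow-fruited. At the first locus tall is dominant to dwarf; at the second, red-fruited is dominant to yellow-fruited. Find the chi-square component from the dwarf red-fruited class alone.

A dihybrid testcross with independent assortment gives a 1:1:1:1 ratio.
Under the 1:1:1:1 hypothesis (Σ ratio = 4, N = 1173):
  tall red-fruited: 1173 × 1/4 = 293.25
  tall yellow-fruited: 1173 × 1/4 = 293.25
  dwarf red-fruited: 1173 × 1/4 = 293.25
  dwarf yellow-fruited: 1173 × 1/4 = 293.25
Contribution of dwarf red-fruited: (307 − 293.25)² / 293.25 = 0.6447

0.645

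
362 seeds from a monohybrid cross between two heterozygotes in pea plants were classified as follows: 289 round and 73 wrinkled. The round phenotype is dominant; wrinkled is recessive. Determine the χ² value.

For a monohybrid cross between heterozygotes with complete dominance, the expected phenotypic ratio is 3:1.
Under the 3:1 hypothesis (Σ ratio = 4, N = 362):
  round: 362 × 3/4 = 271.5
  wrinkled: 362 × 1/4 = 90.5
χ² = Σ (O − E)² / E
  round: (289 − 271.5)² / 271.5 = 1.1280
  wrinkled: (73 − 90.5)² / 90.5 = 3.3840
χ² = 1.1280 + 3.3840 = 4.512

4.512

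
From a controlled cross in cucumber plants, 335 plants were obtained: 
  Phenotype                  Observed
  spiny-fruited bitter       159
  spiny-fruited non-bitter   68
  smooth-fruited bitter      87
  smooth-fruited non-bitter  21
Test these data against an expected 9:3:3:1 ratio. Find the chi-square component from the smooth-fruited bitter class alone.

The 9:3:3:1 ratio has 16 parts, so with N = 335 the expected counts are:
  spiny-fruited bitter: 335 × 9/16 = 188.4375
  spiny-fruited non-bitter: 335 × 3/16 = 62.8125
  smooth-fruited bitter: 335 × 3/16 = 62.8125
  smooth-fruited non-bitter: 335 × 1/16 = 20.9375
Contribution of smooth-fruited bitter: (87 − 62.8125)² / 62.8125 = 9.3140

9.314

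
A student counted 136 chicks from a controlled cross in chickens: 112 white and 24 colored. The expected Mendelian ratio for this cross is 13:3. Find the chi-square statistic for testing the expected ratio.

Total ratio parts = 16. Expected numbers out of 136:
  white: 136 × 13/16 = 110.5
  colored: 136 × 3/16 = 25.5
χ² = Σ (O − E)² / E
  white: (112 − 110.5)² / 110.5 = 0.0204
  colored: (24 − 25.5)² / 25.5 = 0.0882
χ² = 0.0204 + 0.0882 = 0.1086 ≈ 0.109

0.109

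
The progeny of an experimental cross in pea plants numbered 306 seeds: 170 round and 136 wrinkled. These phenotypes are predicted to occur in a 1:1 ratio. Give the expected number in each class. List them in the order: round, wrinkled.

Total ratio parts = 2. Expected numbers out of 306:
  round: 306 × 1/2 = 153
  wrinkled: 306 × 1/2 = 153

153, 153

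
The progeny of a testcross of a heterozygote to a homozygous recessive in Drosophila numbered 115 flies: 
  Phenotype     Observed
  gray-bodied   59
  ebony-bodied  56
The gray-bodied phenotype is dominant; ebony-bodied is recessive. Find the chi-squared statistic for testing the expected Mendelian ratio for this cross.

0.078

A testcross of a heterozygote (Aa × aa) gives a 1:1 phenotypic ratio.
Under the 1:1 hypothesis (Σ ratio = 2, N = 115):
  gray-bodied: 115 × 1/2 = 57.5
  ebony-bodied: 115 × 1/2 = 57.5
χ² = Σ (O − E)² / E
  gray-bodied: (59 − 57.5)² / 57.5 = 0.0391
  ebony-bodied: (56 − 57.5)² / 57.5 = 0.0391
χ² = 0.0391 + 0.0391 = 0.0782 ≈ 0.078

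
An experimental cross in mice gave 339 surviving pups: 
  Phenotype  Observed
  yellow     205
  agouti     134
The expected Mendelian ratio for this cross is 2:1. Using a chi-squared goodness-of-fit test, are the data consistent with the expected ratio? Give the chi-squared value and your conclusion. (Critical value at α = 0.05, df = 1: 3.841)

Expected counts for N = 339 under a 2:1 ratio (total parts = 3):
  yellow: 339 × 2/3 = 226
  agouti: 339 × 1/3 = 113
χ² = Σ (O − E)² / E
  yellow: (205 − 226)² / 226 = 1.9513
  agouti: (134 − 113)² / 113 = 3.9027
χ² = 1.9513 + 3.9027 = 5.854
Degrees of freedom = 2 − 1 = 1; critical value at α = 0.05 is 3.841.
Since 5.854 > 3.841, we reject the null hypothesis — the data do not fit the 2:1 ratio.

5.854; not consistent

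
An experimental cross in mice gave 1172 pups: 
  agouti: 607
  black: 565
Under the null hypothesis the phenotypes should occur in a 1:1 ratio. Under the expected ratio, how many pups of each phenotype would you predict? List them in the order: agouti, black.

586, 586

Total ratio parts = 2. Expected numbers out of 1172:
  agouti: 1172 × 1/2 = 586
  black: 1172 × 1/2 = 586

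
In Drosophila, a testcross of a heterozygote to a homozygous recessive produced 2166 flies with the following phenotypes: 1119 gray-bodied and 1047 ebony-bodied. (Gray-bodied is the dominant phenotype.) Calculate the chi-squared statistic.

A testcross of a heterozygote (Aa × aa) gives a 1:1 phenotypic ratio.
Expected counts for N = 2166 under a 1:1 ratio (total parts = 2):
  gray-bodied: 2166 × 1/2 = 1083
  ebony-bodied: 2166 × 1/2 = 1083
χ² = Σ (O − E)² / E
  gray-bodied: (1119 − 1083)² / 1083 = 1.1967
  ebony-bodied: (1047 − 1083)² / 1083 = 1.1967
χ² = 1.1967 + 1.1967 = 2.3934 ≈ 2.393

2.393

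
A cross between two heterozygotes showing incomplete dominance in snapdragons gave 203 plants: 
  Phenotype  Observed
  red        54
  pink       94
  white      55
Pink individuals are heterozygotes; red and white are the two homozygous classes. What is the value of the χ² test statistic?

With incomplete dominance, a heterozygote × heterozygote cross gives a 1:2:1 phenotypic ratio.
Expected counts for N = 203 under a 1:2:1 ratio (total parts = 4):
  red: 203 × 1/4 = 50.75
  pink: 203 × 2/4 = 101.5
  white: 203 × 1/4 = 50.75
χ² = Σ (O − E)² / E
  red: (54 − 50.75)² / 50.75 = 0.2081
  pink: (94 − 101.5)² / 101.5 = 0.5542
  white: (55 − 50.75)² / 50.75 = 0.3559
χ² = 0.2081 + 0.5542 + 0.3559 = 1.1182 ≈ 1.118

1.118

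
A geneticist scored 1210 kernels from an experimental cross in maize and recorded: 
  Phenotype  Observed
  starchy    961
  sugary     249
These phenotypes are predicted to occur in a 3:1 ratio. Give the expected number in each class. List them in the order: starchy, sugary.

Expected counts for N = 1210 under a 3:1 ratio (total parts = 4):
  starchy: 1210 × 3/4 = 907.5
  sugary: 1210 × 1/4 = 302.5

907.5, 302.5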